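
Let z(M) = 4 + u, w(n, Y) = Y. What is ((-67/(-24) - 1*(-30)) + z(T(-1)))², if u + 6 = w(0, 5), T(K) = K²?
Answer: 737881/576 ≈ 1281.0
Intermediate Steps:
u = -1 (u = -6 + 5 = -1)
z(M) = 3 (z(M) = 4 - 1 = 3)
((-67/(-24) - 1*(-30)) + z(T(-1)))² = ((-67/(-24) - 1*(-30)) + 3)² = ((-67*(-1/24) + 30) + 3)² = ((67/24 + 30) + 3)² = (787/24 + 3)² = (859/24)² = 737881/576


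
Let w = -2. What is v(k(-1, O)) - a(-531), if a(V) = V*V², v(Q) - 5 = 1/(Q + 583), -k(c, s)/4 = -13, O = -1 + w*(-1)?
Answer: 95073022961/635 ≈ 1.4972e+8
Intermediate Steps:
O = 1 (O = -1 - 2*(-1) = -1 + 2 = 1)
k(c, s) = 52 (k(c, s) = -4*(-13) = 52)
v(Q) = 5 + 1/(583 + Q) (v(Q) = 5 + 1/(Q + 583) = 5 + 1/(583 + Q))
a(V) = V³
v(k(-1, O)) - a(-531) = (2916 + 5*52)/(583 + 52) - 1*(-531)³ = (2916 + 260)/635 - 1*(-149721291) = (1/635)*3176 + 149721291 = 3176/635 + 149721291 = 95073022961/635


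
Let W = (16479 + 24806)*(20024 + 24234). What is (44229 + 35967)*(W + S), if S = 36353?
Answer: 146536367305068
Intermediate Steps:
W = 1827191530 (W = 41285*44258 = 1827191530)
(44229 + 35967)*(W + S) = (44229 + 35967)*(1827191530 + 36353) = 80196*1827227883 = 146536367305068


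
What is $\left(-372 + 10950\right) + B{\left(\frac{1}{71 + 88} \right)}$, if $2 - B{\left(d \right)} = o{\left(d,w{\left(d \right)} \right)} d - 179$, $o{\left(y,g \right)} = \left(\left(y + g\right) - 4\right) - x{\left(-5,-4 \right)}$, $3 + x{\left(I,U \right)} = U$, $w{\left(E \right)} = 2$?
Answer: $\frac{271997483}{25281} \approx 10759.0$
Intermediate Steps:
$x{\left(I,U \right)} = -3 + U$
$o{\left(y,g \right)} = 3 + g + y$ ($o{\left(y,g \right)} = \left(\left(y + g\right) - 4\right) - \left(-3 - 4\right) = \left(\left(g + y\right) - 4\right) - -7 = \left(-4 + g + y\right) + 7 = 3 + g + y$)
$B{\left(d \right)} = 181 - d \left(5 + d\right)$ ($B{\left(d \right)} = 2 - \left(\left(3 + 2 + d\right) d - 179\right) = 2 - \left(\left(5 + d\right) d - 179\right) = 2 - \left(d \left(5 + d\right) - 179\right) = 2 - \left(-179 + d \left(5 + d\right)\right) = 181 - d \left(5 + d\right)$)
$\left(-372 + 10950\right) + B{\left(\frac{1}{71 + 88} \right)} = \left(-372 + 10950\right) + \left(181 - \frac{5 + \frac{1}{71 + 88}}{71 + 88}\right) = 10578 + \left(181 - \frac{5 + \frac{1}{159}}{159}\right) = 10578 + \left(181 - \frac{1}{159} \cdot \frac{796}{159}\right) = 10578 + \left(181 - \frac{796}{25281}\right) = 10578 + \frac{4575065}{25281} = \frac{271997483}{25281}$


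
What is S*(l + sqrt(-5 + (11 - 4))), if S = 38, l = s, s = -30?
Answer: -1140 + 38*sqrt(2) ≈ -1086.3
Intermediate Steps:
l = -30
S*(l + sqrt(-5 + (11 - 4))) = 38*(-30 + sqrt(-5 + (11 - 4))) = 38*(-30 + sqrt(-5 + 7)) = 38*(-30 + sqrt(2)) = -1140 + 38*sqrt(2)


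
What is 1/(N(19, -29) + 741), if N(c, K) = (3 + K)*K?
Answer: 1/1495 ≈ 0.00066890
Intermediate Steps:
N(c, K) = K*(3 + K)
1/(N(19, -29) + 741) = 1/(-29*(3 - 29) + 741) = 1/(-29*(-26) + 741) = 1/(754 + 741) = 1/1495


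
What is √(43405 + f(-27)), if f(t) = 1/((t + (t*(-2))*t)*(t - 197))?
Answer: √33352332554310/27720 ≈ 208.34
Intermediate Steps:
f(t) = 1/((-197 + t)*(t - 2*t²)) (f(t) = 1/((t + (-2*t)*t)*(-197 + t)) = 1/((t - 2*t²)*(-197 + t)) = 1/((-197 + t)*(t - 2*t²)))
√(43405 + f(-27)) = √(43405 - 1/(-27*(197 - 395*(-27) + 2*(-27)²))) = √(43405 - 1*(-1/27)/(197 + 10665 + 2*729)) = √(43405 - 1*(-1/27)/(197 + 10665 + 1458)) = √(43405 - 1*(-1/27)/12320) = √(43405 - 1*(-1/27)*1/12320) = √(43405 + 1/332640) = √(14438239201/332640) = √33352332554310/27720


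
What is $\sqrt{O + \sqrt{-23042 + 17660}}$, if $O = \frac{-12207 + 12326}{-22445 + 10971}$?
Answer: $\frac{\sqrt{-1365406 + 394958028 i \sqrt{598}}}{11474} \approx 6.0561 + 6.0569 i$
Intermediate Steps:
$O = - \frac{119}{11474}$ ($O = \frac{119}{-11474} = 119 \left(- \frac{1}{11474}\right) = - \frac{119}{11474} \approx -0.010371$)
$\sqrt{O + \sqrt{-23042 + 17660}} = \sqrt{- \frac{119}{11474} + \sqrt{-23042 + 17660}} = \sqrt{- \frac{119}{11474} + \sqrt{-5382}} = \sqrt{- \frac{119}{11474} + 3 i \sqrt{598}}$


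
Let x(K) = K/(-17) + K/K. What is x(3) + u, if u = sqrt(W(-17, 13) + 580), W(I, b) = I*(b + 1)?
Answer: 14/17 + 3*sqrt(38) ≈ 19.317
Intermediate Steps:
W(I, b) = I*(1 + b)
x(K) = 1 - K/17 (x(K) = K*(-1/17) + 1 = -K/17 + 1 = 1 - K/17)
u = 3*sqrt(38) (u = sqrt(-17*(1 + 13) + 580) = sqrt(-17*14 + 580) = sqrt(-238 + 580) = sqrt(342) = 3*sqrt(38) ≈ 18.493)
x(3) + u = (1 - 1/17*3) + 3*sqrt(38) = (1 - 3/17) + 3*sqrt(38) = 14/17 + 3*sqrt(38)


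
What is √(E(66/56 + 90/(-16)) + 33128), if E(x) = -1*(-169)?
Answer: √33297 ≈ 182.47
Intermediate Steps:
E(x) = 169
√(E(66/56 + 90/(-16)) + 33128) = √(169 + 33128) = √33297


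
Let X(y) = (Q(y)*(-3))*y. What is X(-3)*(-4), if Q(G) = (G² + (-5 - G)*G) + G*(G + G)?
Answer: -1188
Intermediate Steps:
Q(G) = 3*G² + G*(-5 - G) (Q(G) = (G² + G*(-5 - G)) + G*(2*G) = (G² + G*(-5 - G)) + 2*G² = 3*G² + G*(-5 - G))
X(y) = -3*y²*(-5 + 2*y) (X(y) = ((y*(-5 + 2*y))*(-3))*y = (-3*y*(-5 + 2*y))*y = -3*y²*(-5 + 2*y))
X(-3)*(-4) = ((-3)²*(15 - 6*(-3)))*(-4) = (9*(15 + 18))*(-4) = (9*33)*(-4) = 297*(-4) = -1188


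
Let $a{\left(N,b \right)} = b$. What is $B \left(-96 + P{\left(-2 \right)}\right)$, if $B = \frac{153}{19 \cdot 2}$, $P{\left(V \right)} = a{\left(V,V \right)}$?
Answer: $- \frac{7497}{19} \approx -394.58$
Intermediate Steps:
$P{\left(V \right)} = V$
$B = \frac{153}{38} \approx 4.0263$
$B \left(-96 + P{\left(-2 \right)}\right) = \frac{153 \left(-96 - 2\right)}{38} = \frac{153}{38} \left(-98\right) = - \frac{7497}{19}$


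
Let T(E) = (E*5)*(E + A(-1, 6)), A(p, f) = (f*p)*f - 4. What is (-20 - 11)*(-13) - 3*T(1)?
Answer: 988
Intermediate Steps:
A(p, f) = -4 + p*f**2 (A(p, f) = p*f**2 - 4 = -4 + p*f**2)
T(E) = 5*E*(-40 + E) (T(E) = (E*5)*(E + (-4 - 1*6**2)) = (5*E)*(E + (-4 - 1*36)) = (5*E)*(E + (-4 - 36)) = (5*E)*(E - 40) = (5*E)*(-40 + E) = 5*E*(-40 + E))
(-20 - 11)*(-13) - 3*T(1) = (-20 - 11)*(-13) - 15*(-40 + 1) = -31*(-13) - 15*(-39) = 403 - 3*(-195) = 403 + 585 = 988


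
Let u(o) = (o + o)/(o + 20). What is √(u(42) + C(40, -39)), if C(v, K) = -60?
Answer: 3*I*√6262/31 ≈ 7.658*I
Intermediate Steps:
u(o) = 2*o/(20 + o) (u(o) = (2*o)/(20 + o) = 2*o/(20 + o))
√(u(42) + C(40, -39)) = √(2*42/(20 + 42) - 60) = √(2*42/62 - 60) = √(2*42*(1/62) - 60) = √(42/31 - 60) = √(-1818/31) = 3*I*√6262/31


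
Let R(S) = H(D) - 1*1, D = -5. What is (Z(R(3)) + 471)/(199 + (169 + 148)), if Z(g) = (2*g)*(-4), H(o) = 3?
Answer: 455/516 ≈ 0.88178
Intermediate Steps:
R(S) = 2 (R(S) = 3 - 1*1 = 3 - 1 = 2)
Z(g) = -8*g
(Z(R(3)) + 471)/(199 + (169 + 148)) = (-8*2 + 471)/(199 + (169 + 148)) = (-16 + 471)/(199 + 317) = 455/516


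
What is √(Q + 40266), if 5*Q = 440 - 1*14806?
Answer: 2*√233705/5 ≈ 193.37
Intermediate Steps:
Q = -14366/5 (Q = (440 - 1*14806)/5 = (440 - 14806)/5 = (⅕)*(-14366) = -14366/5 ≈ -2873.2)
√(Q + 40266) = √(-14366/5 + 40266) = √(186964/5) = 2*√233705/5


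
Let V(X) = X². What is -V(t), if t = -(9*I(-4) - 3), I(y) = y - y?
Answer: -9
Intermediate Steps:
I(y) = 0
t = 3 (t = -(9*0 - 3) = -(0 - 3) = -1*(-3) = 3)
-V(t) = -1*3² = -1*9 = -9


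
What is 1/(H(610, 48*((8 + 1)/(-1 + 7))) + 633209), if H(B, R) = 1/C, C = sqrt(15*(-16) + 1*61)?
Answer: 113344411/71770701144900 + I*sqrt(179)/71770701144900 ≈ 1.5793e-6 + 1.8641e-13*I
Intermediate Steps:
C = I*sqrt(179) (C = sqrt(-240 + 61) = sqrt(-179) = I*sqrt(179) ≈ 13.379*I)
H(B, R) = -I*sqrt(179)/179 (H(B, R) = 1/(I*sqrt(179)) = -I*sqrt(179)/179)
1/(H(610, 48*((8 + 1)/(-1 + 7))) + 633209) = 1/(-I*sqrt(179)/179 + 633209) = 1/(633209 - I*sqrt(179)/179)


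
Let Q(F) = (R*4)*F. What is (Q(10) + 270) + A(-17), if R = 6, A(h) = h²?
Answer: 799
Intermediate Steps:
Q(F) = 24*F (Q(F) = (6*4)*F = 24*F)
(Q(10) + 270) + A(-17) = (24*10 + 270) + (-17)² = (240 + 270) + 289 = 510 + 289 = 799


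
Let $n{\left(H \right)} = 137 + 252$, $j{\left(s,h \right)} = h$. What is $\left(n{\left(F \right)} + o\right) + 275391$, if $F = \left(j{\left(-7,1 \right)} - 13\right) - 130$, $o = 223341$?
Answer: $499121$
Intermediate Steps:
$F = -142$ ($F = \left(1 - 13\right) - 130 = -12 - 130 = -142$)
$n{\left(H \right)} = 389$
$\left(n{\left(F \right)} + o\right) + 275391 = \left(389 + 223341\right) + 275391 = 223730 + 275391 = 499121$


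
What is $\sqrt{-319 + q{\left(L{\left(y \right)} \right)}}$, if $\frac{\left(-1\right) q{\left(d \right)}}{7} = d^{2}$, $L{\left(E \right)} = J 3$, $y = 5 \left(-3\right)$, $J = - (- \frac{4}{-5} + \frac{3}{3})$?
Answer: $\frac{i \sqrt{13078}}{5} \approx 22.872 i$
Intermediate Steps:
$J = - \frac{9}{5}$ ($J = - (\left(-4\right) \left(- \frac{1}{5}\right) + 3 \cdot \frac{1}{3}) = - (\frac{4}{5} + 1) = \left(-1\right) \frac{9}{5} = - \frac{9}{5} \approx -1.8$)
$y = -15$
$L{\left(E \right)} = - \frac{27}{5}$ ($L{\left(E \right)} = \left(- \frac{9}{5}\right) 3 = - \frac{27}{5}$)
$q{\left(d \right)} = - 7 d^{2}$
$\sqrt{-319 + q{\left(L{\left(y \right)} \right)}} = \sqrt{-319 - 7 \left(- \frac{27}{5}\right)^{2}} = \sqrt{-319 - \frac{5103}{25}} = \sqrt{- \frac{13078}{25}} = \frac{i \sqrt{13078}}{5}$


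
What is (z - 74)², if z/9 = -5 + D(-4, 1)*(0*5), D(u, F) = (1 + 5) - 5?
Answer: 14161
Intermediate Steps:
D(u, F) = 1 (D(u, F) = 6 - 5 = 1)
z = -45 (z = 9*(-5 + 1*(0*5)) = 9*(-5 + 1*0) = 9*(-5 + 0) = 9*(-5) = -45)
(z - 74)² = (-45 - 74)² = (-119)² = 14161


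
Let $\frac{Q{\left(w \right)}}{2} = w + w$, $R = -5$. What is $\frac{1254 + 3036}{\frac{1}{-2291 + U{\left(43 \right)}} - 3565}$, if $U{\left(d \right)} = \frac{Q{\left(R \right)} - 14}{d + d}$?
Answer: $- \frac{32514900}{27019961} \approx -1.2034$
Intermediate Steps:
$Q{\left(w \right)} = 4 w$ ($Q{\left(w \right)} = 2 \left(w + w\right) = 2 \cdot 2 w = 4 w$)
$U{\left(d \right)} = - \frac{17}{d}$ ($U{\left(d \right)} = \frac{4 \left(-5\right) - 14}{d + d} = \frac{-20 - 14}{2 d} = - 34 \frac{1}{2 d} = - \frac{17}{d}$)
$\frac{1254 + 3036}{\frac{1}{-2291 + U{\left(43 \right)}} - 3565} = \frac{1254 + 3036}{\frac{1}{-2291 - \frac{17}{43}} - 3565} = \frac{4290}{\frac{1}{-2291 - \frac{17}{43}} - 3565} = \frac{4290}{\frac{1}{- \frac{98530}{43}} - 3565} = \frac{4290}{- \frac{43}{98530} - 3565} = \frac{4290}{- \frac{351259493}{98530}} = 4290 \left(- \frac{98530}{351259493}\right) = - \frac{32514900}{27019961}$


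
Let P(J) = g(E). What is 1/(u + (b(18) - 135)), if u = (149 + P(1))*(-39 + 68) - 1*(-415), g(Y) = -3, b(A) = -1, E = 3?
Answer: 1/4513 ≈ 0.00022158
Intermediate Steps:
P(J) = -3
u = 4649 (u = (149 - 3)*(-39 + 68) - 1*(-415) = 146*29 + 415 = 4234 + 415 = 4649)
1/(u + (b(18) - 135)) = 1/(4649 + (-1 - 135)) = 1/(4649 - 136) = 1/4513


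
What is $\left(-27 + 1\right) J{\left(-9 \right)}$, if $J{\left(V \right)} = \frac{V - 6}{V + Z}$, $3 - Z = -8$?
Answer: $195$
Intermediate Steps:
$Z = 11$ ($Z = 3 - -8 = 3 + 8 = 11$)
$J{\left(V \right)} = \frac{-6 + V}{11 + V}$ ($J{\left(V \right)} = \frac{V - 6}{V + 11} = \frac{-6 + V}{11 + V}$)
$\left(-27 + 1\right) J{\left(-9 \right)} = \left(-27 + 1\right) \frac{-6 - 9}{11 - 9} = - 26 \cdot \frac{1}{2} \left(-15\right) = \left(-26\right) \left(- \frac{15}{2}\right) = 195$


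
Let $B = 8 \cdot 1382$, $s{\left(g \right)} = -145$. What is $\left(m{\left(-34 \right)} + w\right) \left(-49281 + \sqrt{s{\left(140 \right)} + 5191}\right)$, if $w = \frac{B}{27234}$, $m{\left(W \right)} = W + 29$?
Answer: $\frac{1027623839}{4539} - \frac{1814153 \sqrt{6}}{13617} \approx 2.2607 \cdot 10^{5}$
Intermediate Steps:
$B = 11056$
$m{\left(W \right)} = 29 + W$
$w = \frac{5528}{13617}$ ($w = \frac{11056}{27234} = 11056 \cdot \frac{1}{27234} = \frac{5528}{13617} \approx 0.40596$)
$\left(m{\left(-34 \right)} + w\right) \left(-49281 + \sqrt{s{\left(140 \right)} + 5191}\right) = \left(\left(29 - 34\right) + \frac{5528}{13617}\right) \left(-49281 + \sqrt{-145 + 5191}\right) = \left(-5 + \frac{5528}{13617}\right) \left(-49281 + \sqrt{5046}\right) = - \frac{62557 \left(-49281 + 29 \sqrt{6}\right)}{13617} = \frac{1027623839}{4539} - \frac{1814153 \sqrt{6}}{13617}$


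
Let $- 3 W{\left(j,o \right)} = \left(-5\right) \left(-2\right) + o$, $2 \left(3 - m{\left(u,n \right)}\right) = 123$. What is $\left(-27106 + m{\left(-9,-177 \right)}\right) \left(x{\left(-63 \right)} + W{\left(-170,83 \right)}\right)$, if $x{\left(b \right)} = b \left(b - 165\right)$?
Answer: $- \frac{778697557}{2} \approx -3.8935 \cdot 10^{8}$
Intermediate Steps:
$x{\left(b \right)} = b \left(-165 + b\right)$
$m{\left(u,n \right)} = - \frac{117}{2}$ ($m{\left(u,n \right)} = 3 - \frac{123}{2} = - \frac{117}{2}$)
$W{\left(j,o \right)} = - \frac{10}{3} - \frac{o}{3}$ ($W{\left(j,o \right)} = - \frac{\left(-5\right) \left(-2\right) + o}{3} = - \frac{10 + o}{3} = - \frac{10}{3} - \frac{o}{3}$)
$\left(-27106 + m{\left(-9,-177 \right)}\right) \left(x{\left(-63 \right)} + W{\left(-170,83 \right)}\right) = \left(-27106 - \frac{117}{2}\right) \left(- 63 \left(-165 - 63\right) - 31\right) = - \frac{54329 \left(\left(-63\right) \left(-228\right) - 31\right)}{2} = - \frac{54329 \left(14364 - 31\right)}{2} = \left(- \frac{54329}{2}\right) 14333 = - \frac{778697557}{2}$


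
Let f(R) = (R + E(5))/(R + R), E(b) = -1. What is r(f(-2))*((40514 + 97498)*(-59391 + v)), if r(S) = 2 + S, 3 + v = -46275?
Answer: -40104872577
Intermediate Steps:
v = -46278 (v = -3 - 46275 = -46278)
f(R) = (-1 + R)/(2*R) (f(R) = (R - 1)/(R + R) = (-1 + R)/((2*R)) = (-1 + R)*(1/(2*R)) = (-1 + R)/(2*R))
r(f(-2))*((40514 + 97498)*(-59391 + v)) = (2 + (½)*(-1 - 2)/(-2))*((40514 + 97498)*(-59391 - 46278)) = (2 + (½)*(-½)*(-3))*(138012*(-105669)) = (2 + ¾)*(-14583590028) = (11/4)*(-14583590028) = -40104872577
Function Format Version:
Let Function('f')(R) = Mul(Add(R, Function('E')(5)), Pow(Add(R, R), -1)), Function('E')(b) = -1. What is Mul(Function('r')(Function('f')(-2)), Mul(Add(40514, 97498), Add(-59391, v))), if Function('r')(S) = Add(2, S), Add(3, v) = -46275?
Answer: -40104872577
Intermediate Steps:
v = -46278 (v = Add(-3, -46275) = -46278)
Function('f')(R) = Mul(Rational(1, 2), Pow(R, -1), Add(-1, R)) (Function('f')(R) = Mul(Add(R, -1), Pow(Add(R, R), -1)) = Mul(Add(-1, R), Pow(Mul(2, R), -1)) = Mul(Add(-1, R), Mul(Rational(1, 2), Pow(R, -1))) = Mul(Rational(1, 2), Pow(R, -1), Add(-1, R)))
Mul(Function('r')(Function('f')(-2)), Mul(Add(40514, 97498), Add(-59391, v))) = Mul(Add(2, Mul(Rational(1, 2), Pow(-2, -1), Add(-1, -2))), Mul(Add(40514, 97498), Add(-59391, -46278))) = Mul(Add(2, Mul(Rational(1, 2), Rational(-1, 2), -3)), Mul(138012, -105669)) = Mul(Add(2, Rational(3, 4)), -14583590028) = Mul(Rational(11, 4), -14583590028) = -40104872577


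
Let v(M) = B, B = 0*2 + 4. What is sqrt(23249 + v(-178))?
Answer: sqrt(23253) ≈ 152.49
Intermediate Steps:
B = 4 (B = 0 + 4 = 4)
v(M) = 4
sqrt(23249 + v(-178)) = sqrt(23249 + 4) = sqrt(23253)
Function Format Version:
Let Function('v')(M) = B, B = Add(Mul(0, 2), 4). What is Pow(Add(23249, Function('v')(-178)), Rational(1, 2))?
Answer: Pow(23253, Rational(1, 2)) ≈ 152.49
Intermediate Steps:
B = 4 (B = Add(0, 4) = 4)
Function('v')(M) = 4
Pow(Add(23249, Function('v')(-178)), Rational(1, 2)) = Pow(Add(23249, 4), Rational(1, 2)) = Pow(23253, Rational(1, 2))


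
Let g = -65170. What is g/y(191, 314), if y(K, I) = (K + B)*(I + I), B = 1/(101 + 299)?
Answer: -6517000/11994957 ≈ -0.54331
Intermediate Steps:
B = 1/400 ≈ 0.0025000
y(K, I) = 2*I*(1/400 + K) (y(K, I) = (K + 1/400)*(I + I) = (1/400 + K)*(2*I) = 2*I*(1/400 + K))
g/y(191, 314) = -65170*100/(157*(1 + 400*191)) = -65170*100/(157*(1 + 76400)) = -65170/((1/200)*314*76401) = -65170/11994957/100 = -65170*100/11994957 = -6517000/11994957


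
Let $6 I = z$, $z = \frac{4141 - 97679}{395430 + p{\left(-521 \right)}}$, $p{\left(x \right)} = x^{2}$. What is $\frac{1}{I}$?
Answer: $- \frac{2000613}{46769} \approx -42.776$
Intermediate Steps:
$z = - \frac{93538}{666871}$ ($z = \frac{4141 - 97679}{395430 + \left(-521\right)^{2}} = - \frac{93538}{395430 + 271441} = - \frac{93538}{666871} \approx -0.14026$)
$I = - \frac{46769}{2000613}$ ($I = \frac{1}{6} \left(- \frac{93538}{666871}\right) = - \frac{46769}{2000613} \approx -0.023377$)
$\frac{1}{I} = \frac{1}{- \frac{46769}{2000613}} = - \frac{2000613}{46769}$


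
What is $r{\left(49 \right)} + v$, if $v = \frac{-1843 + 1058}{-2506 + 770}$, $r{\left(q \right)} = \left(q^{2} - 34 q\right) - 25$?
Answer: $\frac{1233345}{1736} \approx 710.45$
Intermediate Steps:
$r{\left(q \right)} = -25 + q^{2} - 34 q$
$v = \frac{785}{1736}$ ($v = - \frac{785}{-1736} = \left(-785\right) \left(- \frac{1}{1736}\right) = \frac{785}{1736} \approx 0.45219$)
$r{\left(49 \right)} + v = \left(-25 + 49^{2} - 1666\right) + \frac{785}{1736} = \left(-25 + 2401 - 1666\right) + \frac{785}{1736} = 710 + \frac{785}{1736} = \frac{1233345}{1736}$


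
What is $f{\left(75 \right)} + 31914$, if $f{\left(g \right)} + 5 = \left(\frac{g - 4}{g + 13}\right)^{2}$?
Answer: $\frac{247108337}{7744} \approx 31910.0$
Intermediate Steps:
$f{\left(g \right)} = -5 + \frac{\left(-4 + g\right)^{2}}{\left(13 + g\right)^{2}}$ ($f{\left(g \right)} = -5 + \left(\frac{g - 4}{g + 13}\right)^{2} = -5 + \left(\frac{-4 + g}{13 + g}\right)^{2} = -5 + \frac{\left(-4 + g\right)^{2}}{\left(13 + g\right)^{2}}$)
$f{\left(75 \right)} + 31914 = \left(-5 + \frac{\left(-4 + 75\right)^{2}}{\left(13 + 75\right)^{2}}\right) + 31914 = \left(-5 + \frac{71^{2}}{7744}\right) + 31914 = \left(-5 + 5041 \cdot \frac{1}{7744}\right) + 31914 = \left(-5 + \frac{5041}{7744}\right) + 31914 = - \frac{33679}{7744} + 31914 = \frac{247108337}{7744}$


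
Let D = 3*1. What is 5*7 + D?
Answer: 38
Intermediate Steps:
D = 3
5*7 + D = 5*7 + 3 = 35 + 3 = 38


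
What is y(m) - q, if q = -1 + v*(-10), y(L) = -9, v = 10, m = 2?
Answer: 92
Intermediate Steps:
q = -101 (q = -1 + 10*(-10) = -1 - 100 = -101)
y(m) - q = -9 - 1*(-101) = -9 + 101 = 92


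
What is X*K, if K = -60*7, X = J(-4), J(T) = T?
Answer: 1680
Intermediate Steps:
X = -4
K = -420
X*K = -4*(-420) = 1680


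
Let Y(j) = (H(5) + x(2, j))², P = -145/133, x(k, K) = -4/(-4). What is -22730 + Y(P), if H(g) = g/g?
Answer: -22726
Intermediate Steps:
x(k, K) = 1 (x(k, K) = -4*(-¼) = 1)
H(g) = 1
P = -145/133 (P = -145*1/133 = -145/133 ≈ -1.0902)
Y(j) = 4 (Y(j) = (1 + 1)² = 2² = 4)
-22730 + Y(P) = -22730 + 4 = -22726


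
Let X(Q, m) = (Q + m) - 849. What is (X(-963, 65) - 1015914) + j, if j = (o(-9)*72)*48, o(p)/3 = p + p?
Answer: -1204285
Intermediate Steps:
o(p) = 6*p (o(p) = 3*(p + p) = 3*(2*p) = 6*p)
X(Q, m) = -849 + Q + m
j = -186624 (j = ((6*(-9))*72)*48 = -54*72*48 = -3888*48 = -186624)
(X(-963, 65) - 1015914) + j = ((-849 - 963 + 65) - 1015914) - 186624 = (-1747 - 1015914) - 186624 = -1017661 - 186624 = -1204285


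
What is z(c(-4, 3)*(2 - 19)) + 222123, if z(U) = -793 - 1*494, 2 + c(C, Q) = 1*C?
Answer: 220836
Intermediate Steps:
c(C, Q) = -2 + C (c(C, Q) = -2 + 1*C = -2 + C)
z(U) = -1287 (z(U) = -793 - 494 = -1287)
z(c(-4, 3)*(2 - 19)) + 222123 = -1287 + 222123 = 220836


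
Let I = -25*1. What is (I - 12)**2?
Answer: 1369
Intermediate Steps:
I = -25
(I - 12)**2 = (-25 - 12)**2 = (-37)**2 = 1369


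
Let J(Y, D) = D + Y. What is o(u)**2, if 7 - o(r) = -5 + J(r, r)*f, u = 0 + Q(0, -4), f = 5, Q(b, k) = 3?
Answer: 324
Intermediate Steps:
u = 3 (u = 0 + 3 = 3)
o(r) = 12 - 10*r (o(r) = 7 - (-5 + (r + r)*5) = 7 - (-5 + (2*r)*5) = 7 - (-5 + 10*r) = 7 + (5 - 10*r) = 12 - 10*r)
o(u)**2 = (12 - 10*3)**2 = (12 - 30)**2 = (-18)**2 = 324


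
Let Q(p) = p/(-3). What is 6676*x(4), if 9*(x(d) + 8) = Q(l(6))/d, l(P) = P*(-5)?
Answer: -463982/9 ≈ -51554.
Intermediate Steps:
l(P) = -5*P
Q(p) = -p/3 (Q(p) = p*(-⅓) = -p/3)
x(d) = -8 + 10/(9*d) (x(d) = -8 + ((-(-5)*6/3)/d)/9 = -8 + ((-⅓*(-30))/d)/9 = -8 + (10/d)/9 = -8 + 10/(9*d))
6676*x(4) = 6676*(-8 + (10/9)/4) = 6676*(-8 + (10/9)*(¼)) = 6676*(-8 + 5/18) = 6676*(-139/18) = -463982/9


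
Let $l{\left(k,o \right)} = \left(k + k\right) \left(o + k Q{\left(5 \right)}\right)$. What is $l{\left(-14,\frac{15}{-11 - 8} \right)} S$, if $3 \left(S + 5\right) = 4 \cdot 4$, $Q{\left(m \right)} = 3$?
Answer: $\frac{7588}{19} \approx 399.37$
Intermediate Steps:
$S = \frac{1}{3}$ ($S = -5 + \frac{4 \cdot 4}{3} = -5 + \frac{1}{3} \cdot 16 = -5 + \frac{16}{3} = \frac{1}{3} \approx 0.33333$)
$l{\left(k,o \right)} = 2 k \left(o + 3 k\right)$ ($l{\left(k,o \right)} = \left(k + k\right) \left(o + k 3\right) = 2 k \left(o + 3 k\right)$)
$l{\left(-14,\frac{15}{-11 - 8} \right)} S = 2 \left(-14\right) \left(\frac{15}{-11 - 8} + 3 \left(-14\right)\right) \frac{1}{3} = 2 \left(-14\right) \left(\frac{15}{-11 - 8} - 42\right) \frac{1}{3} = 2 \left(-14\right) \left(\frac{15}{-19} - 42\right) \frac{1}{3} = 2 \left(-14\right) \left(15 \left(- \frac{1}{19}\right) - 42\right) \frac{1}{3} = 2 \left(-14\right) \left(- \frac{15}{19} - 42\right) \frac{1}{3} = 2 \left(-14\right) \left(- \frac{813}{19}\right) \frac{1}{3} = \frac{22764}{19} \cdot \frac{1}{3} = \frac{7588}{19}$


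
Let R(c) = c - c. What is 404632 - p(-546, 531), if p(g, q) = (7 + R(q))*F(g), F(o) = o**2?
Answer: -1682180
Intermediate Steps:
R(c) = 0
p(g, q) = 7*g**2 (p(g, q) = (7 + 0)*g**2 = 7*g**2)
404632 - p(-546, 531) = 404632 - 7*(-546)**2 = 404632 - 7*298116 = 404632 - 1*2086812 = 404632 - 2086812 = -1682180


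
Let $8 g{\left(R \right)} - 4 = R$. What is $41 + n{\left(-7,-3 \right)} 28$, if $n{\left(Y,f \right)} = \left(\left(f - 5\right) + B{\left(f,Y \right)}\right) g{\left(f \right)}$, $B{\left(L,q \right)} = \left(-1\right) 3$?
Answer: $\frac{5}{2} \approx 2.5$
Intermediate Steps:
$g{\left(R \right)} = \frac{1}{2} + \frac{R}{8}$
$B{\left(L,q \right)} = -3$
$n{\left(Y,f \right)} = \left(\frac{1}{2} + \frac{f}{8}\right) \left(-8 + f\right)$ ($n{\left(Y,f \right)} = \left(\left(f - 5\right) - 3\right) \left(\frac{1}{2} + \frac{f}{8}\right) = \left(\left(-5 + f\right) - 3\right) \left(\frac{1}{2} + \frac{f}{8}\right) = \left(-8 + f\right) \left(\frac{1}{2} + \frac{f}{8}\right) = \left(\frac{1}{2} + \frac{f}{8}\right) \left(-8 + f\right)$)
$41 + n{\left(-7,-3 \right)} 28 = 41 + \frac{\left(-8 - 3\right) \left(4 - 3\right)}{8} \cdot 28 = 41 + \frac{1}{8} \left(-11\right) 1 \cdot 28 = 41 - \frac{77}{2} = \frac{5}{2}$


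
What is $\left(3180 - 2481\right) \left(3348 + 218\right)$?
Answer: $2492634$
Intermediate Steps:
$\left(3180 - 2481\right) \left(3348 + 218\right) = 699 \cdot 3566 = 2492634$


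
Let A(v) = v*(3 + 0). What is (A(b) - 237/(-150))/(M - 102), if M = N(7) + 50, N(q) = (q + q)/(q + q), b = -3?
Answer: 371/2550 ≈ 0.14549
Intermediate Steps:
N(q) = 1 (N(q) = (2*q)/((2*q)) = (2*q)*(1/(2*q)) = 1)
A(v) = 3*v (A(v) = v*3 = 3*v)
M = 51 (M = 1 + 50 = 51)
(A(b) - 237/(-150))/(M - 102) = (3*(-3) - 237/(-150))/(51 - 102) = (-9 - 237*(-1/150))/(-51) = (-9 + 79/50)*(-1/51) = -371/50*(-1/51) = 371/2550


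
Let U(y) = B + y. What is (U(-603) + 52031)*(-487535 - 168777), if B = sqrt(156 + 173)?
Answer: -33752813536 - 656312*sqrt(329) ≈ -3.3765e+10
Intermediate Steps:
B = sqrt(329) ≈ 18.138
U(y) = y + sqrt(329) (U(y) = sqrt(329) + y = y + sqrt(329))
(U(-603) + 52031)*(-487535 - 168777) = ((-603 + sqrt(329)) + 52031)*(-487535 - 168777) = (51428 + sqrt(329))*(-656312) = -33752813536 - 656312*sqrt(329)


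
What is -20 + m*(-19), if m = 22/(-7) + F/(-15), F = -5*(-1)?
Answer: 967/21 ≈ 46.048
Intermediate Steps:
F = 5
m = -73/21 (m = 22/(-7) + 5/(-15) = 22*(-⅐) + 5*(-1/15) = -22/7 - ⅓ = -73/21 ≈ -3.4762)
-20 + m*(-19) = -20 - 73/21*(-19) = -20 + 1387/21 = 967/21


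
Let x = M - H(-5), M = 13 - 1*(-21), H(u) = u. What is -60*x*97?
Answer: -226980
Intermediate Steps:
M = 34 (M = 13 + 21 = 34)
x = 39 (x = 34 - 1*(-5) = 34 + 5 = 39)
-60*x*97 = -60*39*97 = -2340*97 = -226980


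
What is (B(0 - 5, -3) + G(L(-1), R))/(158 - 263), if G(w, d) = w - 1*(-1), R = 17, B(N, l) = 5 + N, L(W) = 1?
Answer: -2/105 ≈ -0.019048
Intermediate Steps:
G(w, d) = 1 + w (G(w, d) = w + 1 = 1 + w)
(B(0 - 5, -3) + G(L(-1), R))/(158 - 263) = ((5 + (0 - 5)) + (1 + 1))/(158 - 263) = ((5 - 5) + 2)/(-105) = (0 + 2)*(-1/105) = 2*(-1/105) = -2/105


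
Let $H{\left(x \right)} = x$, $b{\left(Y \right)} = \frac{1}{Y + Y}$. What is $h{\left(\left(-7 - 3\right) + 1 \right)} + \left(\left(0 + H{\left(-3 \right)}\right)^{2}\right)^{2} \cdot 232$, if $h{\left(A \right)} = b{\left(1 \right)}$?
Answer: $\frac{37585}{2} \approx 18793.0$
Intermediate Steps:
$b{\left(Y \right)} = \frac{1}{2 Y}$
$h{\left(A \right)} = \frac{1}{2}$ ($h{\left(A \right)} = \frac{1}{2 \cdot 1} = \frac{1}{2} \cdot 1 = \frac{1}{2}$)
$h{\left(\left(-7 - 3\right) + 1 \right)} + \left(\left(0 + H{\left(-3 \right)}\right)^{2}\right)^{2} \cdot 232 = \frac{1}{2} + \left(\left(0 - 3\right)^{2}\right)^{2} \cdot 232 = \frac{1}{2} + \left(\left(-3\right)^{2}\right)^{2} \cdot 232 = \frac{1}{2} + 9^{2} \cdot 232 = \frac{1}{2} + 81 \cdot 232 = \frac{1}{2} + 18792 = \frac{37585}{2}$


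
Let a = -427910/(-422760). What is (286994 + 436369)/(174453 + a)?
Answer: 30580894188/7375217819 ≈ 4.1464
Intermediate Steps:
a = 42791/42276 (a = -427910*(-1/422760) = 42791/42276 ≈ 1.0122)
(286994 + 436369)/(174453 + a) = (286994 + 436369)/(174453 + 42791/42276) = 723363/(7375217819/42276) = 723363*(42276/7375217819) = 30580894188/7375217819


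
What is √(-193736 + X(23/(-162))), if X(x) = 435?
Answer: I*√193301 ≈ 439.66*I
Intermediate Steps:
√(-193736 + X(23/(-162))) = √(-193736 + 435) = √(-193301) = I*√193301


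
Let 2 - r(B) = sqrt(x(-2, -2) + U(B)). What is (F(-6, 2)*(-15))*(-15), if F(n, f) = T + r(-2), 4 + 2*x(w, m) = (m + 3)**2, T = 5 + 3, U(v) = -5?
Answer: 2250 - 225*I*sqrt(26)/2 ≈ 2250.0 - 573.64*I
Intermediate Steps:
T = 8
x(w, m) = -2 + (3 + m)**2/2 (x(w, m) = -2 + (m + 3)**2/2 = -2 + (3 + m)**2/2)
r(B) = 2 - I*sqrt(26)/2 (r(B) = 2 - sqrt((-2 + (3 - 2)**2/2) - 5) = 2 - sqrt((-2 + (1/2)*1**2) - 5) = 2 - sqrt((-2 + (1/2)*1) - 5) = 2 - sqrt((-2 + 1/2) - 5) = 2 - sqrt(-3/2 - 5) = 2 - sqrt(-13/2) = 2 - I*sqrt(26)/2)
F(n, f) = 10 - I*sqrt(26)/2 (F(n, f) = 8 + (2 - I*sqrt(26)/2) = 10 - I*sqrt(26)/2)
(F(-6, 2)*(-15))*(-15) = ((10 - I*sqrt(26)/2)*(-15))*(-15) = (-150 + 15*I*sqrt(26)/2)*(-15) = 2250 - 225*I*sqrt(26)/2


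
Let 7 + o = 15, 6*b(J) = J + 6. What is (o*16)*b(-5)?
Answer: 64/3 ≈ 21.333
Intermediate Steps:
b(J) = 1 + J/6 (b(J) = (J + 6)/6 = (6 + J)/6 = 1 + J/6)
o = 8 (o = -7 + 15 = 8)
(o*16)*b(-5) = (8*16)*(1 + (1/6)*(-5)) = 128*(1 - 5/6) = 128*(1/6) = 64/3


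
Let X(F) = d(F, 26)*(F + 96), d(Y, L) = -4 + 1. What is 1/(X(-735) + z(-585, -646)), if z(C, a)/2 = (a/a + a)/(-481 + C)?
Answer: 533/1022406 ≈ 0.00052132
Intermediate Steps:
d(Y, L) = -3
z(C, a) = 2*(1 + a)/(-481 + C) (z(C, a) = 2*((a/a + a)/(-481 + C)) = 2*((1 + a)/(-481 + C)) = 2*(1 + a)/(-481 + C))
X(F) = -288 - 3*F (X(F) = -3*(F + 96) = -3*(96 + F) = -288 - 3*F)
1/(X(-735) + z(-585, -646)) = 1/((-288 - 3*(-735)) + 2*(1 - 646)/(-481 - 585)) = 1/((-288 + 2205) + 2*(-645)/(-1066)) = 1/(1917 + 2*(-1/1066)*(-645)) = 1/(1917 + 645/533) = 1/(1022406/533) = 533/1022406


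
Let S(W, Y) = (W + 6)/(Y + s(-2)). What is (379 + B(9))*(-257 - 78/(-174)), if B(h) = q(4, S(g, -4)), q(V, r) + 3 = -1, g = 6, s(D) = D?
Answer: -2790000/29 ≈ -96207.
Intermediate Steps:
S(W, Y) = (6 + W)/(-2 + Y) (S(W, Y) = (W + 6)/(Y - 2) = (6 + W)/(-2 + Y))
q(V, r) = -4 (q(V, r) = -3 - 1 = -4)
B(h) = -4
(379 + B(9))*(-257 - 78/(-174)) = (379 - 4)*(-257 - 78/(-174)) = 375*(-257 - 78*(-1/174)) = 375*(-257 + 13/29) = 375*(-7440/29) = -2790000/29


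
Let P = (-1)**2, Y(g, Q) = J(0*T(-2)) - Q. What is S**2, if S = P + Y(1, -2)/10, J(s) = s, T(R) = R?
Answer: 36/25 ≈ 1.4400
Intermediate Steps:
Y(g, Q) = -Q (Y(g, Q) = 0*(-2) - Q = 0 - Q = -Q)
P = 1
S = 6/5 (S = 1 - 1*(-2)/10 = 1 + 2*(1/10) = 1 + 1/5 = 6/5 ≈ 1.2000)
S**2 = (6/5)**2 = 36/25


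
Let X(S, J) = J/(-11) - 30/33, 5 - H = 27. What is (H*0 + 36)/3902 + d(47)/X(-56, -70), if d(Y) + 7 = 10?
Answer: 21821/39020 ≈ 0.55923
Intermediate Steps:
H = -22 (H = 5 - 1*27 = 5 - 27 = -22)
X(S, J) = -10/11 - J/11 (X(S, J) = J*(-1/11) - 30*1/33 = -J/11 - 10/11 = -10/11 - J/11)
d(Y) = 3 (d(Y) = -7 + 10 = 3)
(H*0 + 36)/3902 + d(47)/X(-56, -70) = (-22*0 + 36)/3902 + 3/(-10/11 - 1/11*(-70)) = (0 + 36)*(1/3902) + 3/(-10/11 + 70/11) = 36*(1/3902) + 3/(60/11) = 18/1951 + 3*(11/60) = 18/1951 + 11/20 = 21821/39020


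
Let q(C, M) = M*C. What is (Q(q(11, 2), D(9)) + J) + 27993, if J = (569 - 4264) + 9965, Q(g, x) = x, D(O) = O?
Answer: 34272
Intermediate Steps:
q(C, M) = C*M
J = 6270 (J = -3695 + 9965 = 6270)
(Q(q(11, 2), D(9)) + J) + 27993 = (9 + 6270) + 27993 = 6279 + 27993 = 34272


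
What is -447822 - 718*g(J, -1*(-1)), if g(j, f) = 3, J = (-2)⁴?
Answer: -449976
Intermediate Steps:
J = 16
-447822 - 718*g(J, -1*(-1)) = -447822 - 718*3 = -447822 - 1*2154 = -447822 - 2154 = -449976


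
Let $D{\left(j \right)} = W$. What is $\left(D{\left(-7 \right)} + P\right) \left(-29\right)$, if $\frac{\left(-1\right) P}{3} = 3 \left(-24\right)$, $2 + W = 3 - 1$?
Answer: $-6264$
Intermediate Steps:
$W = 0$ ($W = -2 + \left(3 - 1\right) = -2 + 2 = 0$)
$P = 216$ ($P = - 3 \cdot 3 \left(-24\right) = \left(-3\right) \left(-72\right) = 216$)
$D{\left(j \right)} = 0$
$\left(D{\left(-7 \right)} + P\right) \left(-29\right) = \left(0 + 216\right) \left(-29\right) = 216 \left(-29\right) = -6264$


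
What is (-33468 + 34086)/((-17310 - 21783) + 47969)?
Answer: 309/4438 ≈ 0.069626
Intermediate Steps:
(-33468 + 34086)/((-17310 - 21783) + 47969) = 618/(-39093 + 47969) = 618/8876 = 618*(1/8876) = 309/4438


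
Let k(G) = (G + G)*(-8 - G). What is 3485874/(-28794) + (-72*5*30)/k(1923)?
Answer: -719110319609/5940063029 ≈ -121.06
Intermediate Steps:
k(G) = 2*G*(-8 - G) (k(G) = (2*G)*(-8 - G) = 2*G*(-8 - G))
3485874/(-28794) + (-72*5*30)/k(1923) = 3485874/(-28794) + (-72*5*30)/((-2*1923*(8 + 1923))) = 3485874*(-1/28794) + (-360*30)/((-2*1923*1931)) = -580979/4799 - 10800/(-7426626) = -580979/4799 - 10800*(-1/7426626) = -580979/4799 + 1800/1237771 = -719110319609/5940063029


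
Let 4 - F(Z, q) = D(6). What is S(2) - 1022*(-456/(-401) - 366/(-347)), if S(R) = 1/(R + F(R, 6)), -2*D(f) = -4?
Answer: -1246692677/556588 ≈ -2239.9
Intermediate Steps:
D(f) = 2 (D(f) = -1/2*(-4) = 2)
F(Z, q) = 2 (F(Z, q) = 4 - 1*2 = 4 - 2 = 2)
S(R) = 1/(2 + R) (S(R) = 1/(R + 2) = 1/(2 + R))
S(2) - 1022*(-456/(-401) - 366/(-347)) = 1/(2 + 2) - 1022*(-456/(-401) - 366/(-347)) = 1/4 - 1022*(-456*(-1/401) - 366*(-1/347)) = 1/4 - 1022*(456/401 + 366/347) = 1/4 - 1022*304998/139147 = 1/4 - 311707956/139147 = -1246692677/556588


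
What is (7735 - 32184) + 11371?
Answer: -13078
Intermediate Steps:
(7735 - 32184) + 11371 = -24449 + 11371 = -13078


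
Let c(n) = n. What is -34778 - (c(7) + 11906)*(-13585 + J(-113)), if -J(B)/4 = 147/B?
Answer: 18276771107/113 ≈ 1.6174e+8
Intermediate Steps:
J(B) = -588/B
-34778 - (c(7) + 11906)*(-13585 + J(-113)) = -34778 - (7 + 11906)*(-13585 - 588/(-113)) = -34778 - 11913*(-13585 - 588*(-1/113)) = -34778 - 11913*(-13585 + 588/113) = -34778 - 11913*(-1534517)/113 = -34778 - 1*(-18280701021/113) = -34778 + 18280701021/113 = 18276771107/113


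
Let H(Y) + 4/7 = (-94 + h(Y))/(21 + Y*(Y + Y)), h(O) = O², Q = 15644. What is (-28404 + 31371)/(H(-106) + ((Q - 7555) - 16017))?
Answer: -155719039/416094502 ≈ -0.37424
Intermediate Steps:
H(Y) = -4/7 + (-94 + Y²)/(21 + 2*Y²) (H(Y) = -4/7 + (-94 + Y²)/(21 + Y*(Y + Y)) = -4/7 + (-94 + Y²)/(21 + Y*(2*Y)) = -4/7 + (-94 + Y²)/(21 + 2*Y²))
(-28404 + 31371)/(H(-106) + ((Q - 7555) - 16017)) = (-28404 + 31371)/((-742 - 1*(-106)²)/(7*(21 + 2*(-106)²)) + ((15644 - 7555) - 16017)) = 2967/((-742 - 1*11236)/(7*(21 + 2*11236)) + (8089 - 16017)) = 2967/((-742 - 11236)/(7*(21 + 22472)) - 7928) = 2967/((⅐)*(-11978)/22493 - 7928) = 2967/((⅐)*(1/22493)*(-11978) - 7928) = 2967/(-11978/157451 - 7928) = 2967/(-1248283506/157451) = 2967*(-157451/1248283506) = -155719039/416094502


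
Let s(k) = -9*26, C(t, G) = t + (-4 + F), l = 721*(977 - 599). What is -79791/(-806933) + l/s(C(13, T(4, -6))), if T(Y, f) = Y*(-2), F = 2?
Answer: -12216735270/10490129 ≈ -1164.6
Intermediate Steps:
T(Y, f) = -2*Y
l = 272538 (l = 721*378 = 272538)
C(t, G) = -2 + t (C(t, G) = t + (-4 + 2) = t - 2 = -2 + t)
s(k) = -234
-79791/(-806933) + l/s(C(13, T(4, -6))) = -79791/(-806933) + 272538/(-234) = -79791*(-1/806933) + 272538*(-1/234) = 79791/806933 - 15141/13 = -12216735270/10490129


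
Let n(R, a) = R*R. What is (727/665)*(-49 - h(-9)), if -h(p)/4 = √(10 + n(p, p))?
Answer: -5089/95 + 2908*√91/665 ≈ -11.853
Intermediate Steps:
n(R, a) = R²
h(p) = -4*√(10 + p²)
(727/665)*(-49 - h(-9)) = (727/665)*(-49 - (-4)*√(10 + (-9)²)) = (727*(1/665))*(-49 - (-4)*√(10 + 81)) = 727*(-49 - (-4)*√91)/665 = 727*(-49 + 4*√91)/665 = -5089/95 + 2908*√91/665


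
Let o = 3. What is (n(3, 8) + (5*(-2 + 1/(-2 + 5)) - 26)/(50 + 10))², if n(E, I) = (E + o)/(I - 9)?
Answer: 1399489/32400 ≈ 43.194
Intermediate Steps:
n(E, I) = (3 + E)/(-9 + I) (n(E, I) = (E + 3)/(I - 9) = (3 + E)/(-9 + I))
(n(3, 8) + (5*(-2 + 1/(-2 + 5)) - 26)/(50 + 10))² = ((3 + 3)/(-9 + 8) + (5*(-2 + 1/(-2 + 5)) - 26)/(50 + 10))² = (6/(-1) + (5*(-2 + 1/3) - 26)/60)² = (-1*6 + (5*(-2 + ⅓) - 26)*(1/60))² = (-6 + (5*(-5/3) - 26)*(1/60))² = (-6 + (-25/3 - 26)*(1/60))² = (-6 - 103/3*1/60)² = (-6 - 103/180)² = (-1183/180)² = 1399489/32400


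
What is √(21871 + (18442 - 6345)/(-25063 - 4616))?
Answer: 4*√1204034945178/29679 ≈ 147.89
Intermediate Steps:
√(21871 + (18442 - 6345)/(-25063 - 4616)) = √(21871 + 12097/(-29679)) = √(21871 + 12097*(-1/29679)) = √(21871 - 12097/29679) = √(649097312/29679) = 4*√1204034945178/29679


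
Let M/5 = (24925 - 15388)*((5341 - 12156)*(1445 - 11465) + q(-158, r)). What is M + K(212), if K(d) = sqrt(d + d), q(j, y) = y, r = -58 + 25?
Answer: 3256230641895 + 2*sqrt(106) ≈ 3.2562e+12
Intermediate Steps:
r = -33
K(d) = sqrt(2)*sqrt(d) (K(d) = sqrt(2*d) = sqrt(2)*sqrt(d))
M = 3256230641895 (M = 5*((24925 - 15388)*((5341 - 12156)*(1445 - 11465) - 33)) = 5*(9537*(-6815*(-10020) - 33)) = 5*(9537*(68286300 - 33)) = 5*(9537*68286267) = 5*651246128379 = 3256230641895)
M + K(212) = 3256230641895 + sqrt(2)*sqrt(212) = 3256230641895 + sqrt(2)*(2*sqrt(53)) = 3256230641895 + 2*sqrt(106)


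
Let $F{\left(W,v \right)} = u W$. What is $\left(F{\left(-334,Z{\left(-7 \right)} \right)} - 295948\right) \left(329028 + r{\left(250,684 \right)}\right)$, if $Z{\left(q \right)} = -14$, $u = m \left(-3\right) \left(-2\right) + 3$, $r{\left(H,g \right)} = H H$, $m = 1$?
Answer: $-117048861712$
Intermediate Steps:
$r{\left(H,g \right)} = H^{2}$
$u = 9$ ($u = 1 \left(-3\right) \left(-2\right) + 3 = \left(-3\right) \left(-2\right) + 3 = 6 + 3 = 9$)
$F{\left(W,v \right)} = 9 W$
$\left(F{\left(-334,Z{\left(-7 \right)} \right)} - 295948\right) \left(329028 + r{\left(250,684 \right)}\right) = \left(9 \left(-334\right) - 295948\right) \left(329028 + 250^{2}\right) = \left(-3006 - 295948\right) \left(329028 + 62500\right) = \left(-298954\right) 391528 = -117048861712$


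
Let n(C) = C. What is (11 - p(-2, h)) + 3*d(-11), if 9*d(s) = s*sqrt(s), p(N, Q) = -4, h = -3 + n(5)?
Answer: 15 - 11*I*sqrt(11)/3 ≈ 15.0 - 12.161*I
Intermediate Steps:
h = 2 (h = -3 + 5 = 2)
d(s) = s**(3/2)/9 (d(s) = (s*sqrt(s))/9 = s**(3/2)/9)
(11 - p(-2, h)) + 3*d(-11) = (11 - 1*(-4)) + 3*((-11)**(3/2)/9) = (11 + 4) + 3*((-11*I*sqrt(11))/9) = 15 + 3*(-11*I*sqrt(11)/9) = 15 - 11*I*sqrt(11)/3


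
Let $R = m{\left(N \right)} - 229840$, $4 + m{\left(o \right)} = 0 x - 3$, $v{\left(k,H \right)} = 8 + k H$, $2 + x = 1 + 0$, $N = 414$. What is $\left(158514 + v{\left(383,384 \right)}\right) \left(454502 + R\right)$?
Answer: $68653220070$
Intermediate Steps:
$x = -1$ ($x = -2 + \left(1 + 0\right) = -2 + 1 = -1$)
$v{\left(k,H \right)} = 8 + H k$
$m{\left(o \right)} = -7$ ($m{\left(o \right)} = -4 + \left(0 \left(-1\right) - 3\right) = -4 + \left(0 - 3\right) = -4 - 3 = -7$)
$R = -229847$ ($R = -7 - 229840 = -229847$)
$\left(158514 + v{\left(383,384 \right)}\right) \left(454502 + R\right) = \left(158514 + \left(8 + 384 \cdot 383\right)\right) \left(454502 - 229847\right) = \left(158514 + \left(8 + 147072\right)\right) 224655 = \left(158514 + 147080\right) 224655 = 305594 \cdot 224655 = 68653220070$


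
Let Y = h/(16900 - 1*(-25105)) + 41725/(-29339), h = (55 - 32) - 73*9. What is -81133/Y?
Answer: 99987067459435/1771259551 ≈ 56450.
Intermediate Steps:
h = -634 (h = 23 - 657 = -634)
Y = -1771259551/1232384695 (Y = -634/(16900 - 1*(-25105)) + 41725/(-29339) = -634/(16900 + 25105) + 41725*(-1/29339) = -634/42005 - 41725/29339 = -1771259551/1232384695 ≈ -1.4373)
-81133/Y = -81133/(-1771259551/1232384695) = -81133*(-1232384695/1771259551) = 99987067459435/1771259551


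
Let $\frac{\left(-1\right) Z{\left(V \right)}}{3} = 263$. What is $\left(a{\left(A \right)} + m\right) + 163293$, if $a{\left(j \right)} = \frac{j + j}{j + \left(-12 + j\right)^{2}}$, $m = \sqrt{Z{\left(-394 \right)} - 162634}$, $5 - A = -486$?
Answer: $\frac{18773143529}{114966} + 13 i \sqrt{967} \approx 1.6329 \cdot 10^{5} + 404.26 i$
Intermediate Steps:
$A = 491$ ($A = 5 - -486 = 5 + 486 = 491$)
$Z{\left(V \right)} = -789$ ($Z{\left(V \right)} = \left(-3\right) 263 = -789$)
$m = 13 i \sqrt{967}$ ($m = \sqrt{-789 - 162634} = \sqrt{-163423} = 13 i \sqrt{967} \approx 404.26 i$)
$a{\left(j \right)} = \frac{2 j}{j + \left(-12 + j\right)^{2}}$
$\left(a{\left(A \right)} + m\right) + 163293 = \left(2 \cdot 491 \frac{1}{491 + \left(-12 + 491\right)^{2}} + 13 i \sqrt{967}\right) + 163293 = \left(2 \cdot 491 \frac{1}{491 + 479^{2}} + 13 i \sqrt{967}\right) + 163293 = \left(2 \cdot 491 \frac{1}{491 + 229441} + 13 i \sqrt{967}\right) + 163293 = \left(2 \cdot 491 \cdot \frac{1}{229932} + 13 i \sqrt{967}\right) + 163293 = \left(\frac{491}{114966} + 13 i \sqrt{967}\right) + 163293 = \frac{18773143529}{114966} + 13 i \sqrt{967}$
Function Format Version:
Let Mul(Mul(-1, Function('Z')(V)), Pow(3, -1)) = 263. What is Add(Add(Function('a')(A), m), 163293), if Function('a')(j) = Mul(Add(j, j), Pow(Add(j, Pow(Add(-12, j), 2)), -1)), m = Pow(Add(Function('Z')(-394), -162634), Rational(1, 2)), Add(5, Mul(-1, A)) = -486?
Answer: Add(Rational(18773143529, 114966), Mul(13, I, Pow(967, Rational(1, 2)))) ≈ Add(1.6329e+5, Mul(404.26, I))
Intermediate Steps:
A = 491 (A = Add(5, Mul(-1, -486)) = Add(5, 486) = 491)
Function('Z')(V) = -789 (Function('Z')(V) = Mul(-3, 263) = -789)
m = Mul(13, I, Pow(967, Rational(1, 2))) (m = Pow(Add(-789, -162634), Rational(1, 2)) = Pow(-163423, Rational(1, 2)) = Mul(13, I, Pow(967, Rational(1, 2))) ≈ Mul(404.26, I))
Function('a')(j) = Mul(2, j, Pow(Add(j, Pow(Add(-12, j), 2)), -1)) (Function('a')(j) = Mul(Mul(2, j), Pow(Add(j, Pow(Add(-12, j), 2)), -1)) = Mul(2, j, Pow(Add(j, Pow(Add(-12, j), 2)), -1)))
Add(Add(Function('a')(A), m), 163293) = Add(Add(Mul(2, 491, Pow(Add(491, Pow(Add(-12, 491), 2)), -1)), Mul(13, I, Pow(967, Rational(1, 2)))), 163293) = Add(Add(Mul(2, 491, Pow(Add(491, Pow(479, 2)), -1)), Mul(13, I, Pow(967, Rational(1, 2)))), 163293) = Add(Add(Mul(2, 491, Pow(Add(491, 229441), -1)), Mul(13, I, Pow(967, Rational(1, 2)))), 163293) = Add(Add(Mul(2, 491, Pow(229932, -1)), Mul(13, I, Pow(967, Rational(1, 2)))), 163293) = Add(Add(Mul(2, 491, Rational(1, 229932)), Mul(13, I, Pow(967, Rational(1, 2)))), 163293) = Add(Add(Rational(491, 114966), Mul(13, I, Pow(967, Rational(1, 2)))), 163293) = Add(Rational(18773143529, 114966), Mul(13, I, Pow(967, Rational(1, 2))))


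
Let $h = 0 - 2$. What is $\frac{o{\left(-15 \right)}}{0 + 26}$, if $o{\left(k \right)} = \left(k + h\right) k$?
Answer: $\frac{255}{26} \approx 9.8077$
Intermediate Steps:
$h = -2$ ($h = 0 - 2 = -2$)
$o{\left(k \right)} = k \left(-2 + k\right)$ ($o{\left(k \right)} = \left(k - 2\right) k = \left(-2 + k\right) k = k \left(-2 + k\right)$)
$\frac{o{\left(-15 \right)}}{0 + 26} = \frac{\left(-15\right) \left(-2 - 15\right)}{0 + 26} = \frac{\left(-15\right) \left(-17\right)}{26} = 255 \cdot \frac{1}{26} = \frac{255}{26}$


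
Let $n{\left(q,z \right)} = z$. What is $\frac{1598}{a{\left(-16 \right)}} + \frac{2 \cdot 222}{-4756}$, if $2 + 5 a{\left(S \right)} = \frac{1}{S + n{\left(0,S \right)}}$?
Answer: $- \frac{60802147}{15457} \approx -3933.6$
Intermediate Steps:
$a{\left(S \right)} = - \frac{2}{5} + \frac{1}{10 S}$ ($a{\left(S \right)} = - \frac{2}{5} + \frac{1}{5 \left(S + S\right)} = - \frac{2}{5} + \frac{1}{5 \cdot 2 S} = - \frac{2}{5} + \frac{\frac{1}{2} \frac{1}{S}}{5} = - \frac{2}{5} + \frac{1}{10 S}$)
$\frac{1598}{a{\left(-16 \right)}} + \frac{2 \cdot 222}{-4756} = \frac{1598}{\frac{1}{10} \frac{1}{-16} \left(1 - -64\right)} + \frac{2 \cdot 222}{-4756} = \frac{1598}{\frac{1}{10} \left(- \frac{1}{16}\right) \left(1 + 64\right)} + 444 \left(- \frac{1}{4756}\right) = \frac{1598}{\frac{1}{10} \left(- \frac{1}{16}\right) 65} - \frac{111}{1189} = \frac{1598}{- \frac{13}{32}} - \frac{111}{1189} = 1598 \left(- \frac{32}{13}\right) - \frac{111}{1189} = - \frac{51136}{13} - \frac{111}{1189} = - \frac{60802147}{15457}$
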